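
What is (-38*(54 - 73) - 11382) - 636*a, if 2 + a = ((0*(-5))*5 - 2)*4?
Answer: -4300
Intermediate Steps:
a = -10 (a = -2 + ((0*(-5))*5 - 2)*4 = -2 + (0*5 - 2)*4 = -2 + (0 - 2)*4 = -2 - 2*4 = -2 - 8 = -10)
(-38*(54 - 73) - 11382) - 636*a = (-38*(54 - 73) - 11382) - 636*(-10) = (-38*(-19) - 11382) + 6360 = (722 - 11382) + 6360 = -10660 + 6360 = -4300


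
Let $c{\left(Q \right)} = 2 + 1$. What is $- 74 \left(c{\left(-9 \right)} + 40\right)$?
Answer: $-3182$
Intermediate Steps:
$c{\left(Q \right)} = 3$
$- 74 \left(c{\left(-9 \right)} + 40\right) = - 74 \left(3 + 40\right) = \left(-74\right) 43 = -3182$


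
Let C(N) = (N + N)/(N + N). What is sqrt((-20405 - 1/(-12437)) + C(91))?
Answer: I*sqrt(3156069671039)/12437 ≈ 142.84*I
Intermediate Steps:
C(N) = 1 (C(N) = (2*N)/((2*N)) = (2*N)*(1/(2*N)) = 1)
sqrt((-20405 - 1/(-12437)) + C(91)) = sqrt((-20405 - 1/(-12437)) + 1) = sqrt((-20405 - 1*(-1/12437)) + 1) = sqrt((-20405 + 1/12437) + 1) = sqrt(-253776984/12437 + 1) = sqrt(-253764547/12437) = I*sqrt(3156069671039)/12437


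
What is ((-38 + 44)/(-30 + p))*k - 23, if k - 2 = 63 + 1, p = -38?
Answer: -490/17 ≈ -28.824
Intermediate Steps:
k = 66 (k = 2 + (63 + 1) = 2 + 64 = 66)
((-38 + 44)/(-30 + p))*k - 23 = ((-38 + 44)/(-30 - 38))*66 - 23 = (6/(-68))*66 - 23 = (6*(-1/68))*66 - 23 = -3/34*66 - 23 = -99/17 - 23 = -490/17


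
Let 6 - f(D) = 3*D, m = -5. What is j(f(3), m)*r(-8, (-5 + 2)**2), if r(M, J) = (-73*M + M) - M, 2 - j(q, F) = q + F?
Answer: 5840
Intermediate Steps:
f(D) = 6 - 3*D
j(q, F) = 2 - F - q (j(q, F) = 2 - (q + F) = 2 - (F + q) = 2 + (-F - q) = 2 - F - q)
r(M, J) = -73*M (r(M, J) = -72*M - M = -73*M)
j(f(3), m)*r(-8, (-5 + 2)**2) = (2 - 1*(-5) - (6 - 3*3))*(-73*(-8)) = (2 + 5 - (6 - 9))*584 = (2 + 5 - 1*(-3))*584 = (2 + 5 + 3)*584 = 10*584 = 5840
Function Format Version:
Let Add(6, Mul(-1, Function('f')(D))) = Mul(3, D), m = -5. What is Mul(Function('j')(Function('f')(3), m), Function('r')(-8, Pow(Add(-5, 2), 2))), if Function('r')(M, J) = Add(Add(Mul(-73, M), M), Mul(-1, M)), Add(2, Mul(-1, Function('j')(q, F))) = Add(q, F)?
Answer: 5840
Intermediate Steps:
Function('f')(D) = Add(6, Mul(-3, D)) (Function('f')(D) = Add(6, Mul(-1, Mul(3, D))) = Add(6, Mul(-3, D)))
Function('j')(q, F) = Add(2, Mul(-1, F), Mul(-1, q)) (Function('j')(q, F) = Add(2, Mul(-1, Add(q, F))) = Add(2, Mul(-1, Add(F, q))) = Add(2, Add(Mul(-1, F), Mul(-1, q))) = Add(2, Mul(-1, F), Mul(-1, q)))
Function('r')(M, J) = Mul(-73, M) (Function('r')(M, J) = Add(Mul(-72, M), Mul(-1, M)) = Mul(-73, M))
Mul(Function('j')(Function('f')(3), m), Function('r')(-8, Pow(Add(-5, 2), 2))) = Mul(Add(2, Mul(-1, -5), Mul(-1, Add(6, Mul(-3, 3)))), Mul(-73, -8)) = Mul(Add(2, 5, Mul(-1, Add(6, -9))), 584) = Mul(Add(2, 5, Mul(-1, -3)), 584) = Mul(Add(2, 5, 3), 584) = Mul(10, 584) = 5840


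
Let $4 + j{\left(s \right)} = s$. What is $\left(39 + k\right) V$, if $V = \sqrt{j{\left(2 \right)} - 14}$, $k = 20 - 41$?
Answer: $72 i \approx 72.0 i$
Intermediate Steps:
$k = -21$ ($k = 20 - 41 = -21$)
$j{\left(s \right)} = -4 + s$
$V = 4 i$ ($V = \sqrt{\left(-4 + 2\right) - 14} = \sqrt{-2 - 14} = \sqrt{-16} = 4 i \approx 4.0 i$)
$\left(39 + k\right) V = \left(39 - 21\right) 4 i = 18 \cdot 4 i = 72 i$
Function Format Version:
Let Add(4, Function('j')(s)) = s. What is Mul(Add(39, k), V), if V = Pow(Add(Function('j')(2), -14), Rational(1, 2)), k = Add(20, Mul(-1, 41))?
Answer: Mul(72, I) ≈ Mul(72.000, I)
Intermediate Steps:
k = -21 (k = Add(20, -41) = -21)
Function('j')(s) = Add(-4, s)
V = Mul(4, I) (V = Pow(Add(Add(-4, 2), -14), Rational(1, 2)) = Pow(Add(-2, -14), Rational(1, 2)) = Pow(-16, Rational(1, 2)) = Mul(4, I) ≈ Mul(4.0000, I))
Mul(Add(39, k), V) = Mul(Add(39, -21), Mul(4, I)) = Mul(18, Mul(4, I)) = Mul(72, I)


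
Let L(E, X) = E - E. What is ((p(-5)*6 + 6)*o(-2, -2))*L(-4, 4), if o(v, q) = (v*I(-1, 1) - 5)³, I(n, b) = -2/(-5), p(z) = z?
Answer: 0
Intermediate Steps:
I(n, b) = ⅖ (I(n, b) = -2*(-⅕) = ⅖)
L(E, X) = 0
o(v, q) = (-5 + 2*v/5)³ (o(v, q) = (v*(⅖) - 5)³ = (2*v/5 - 5)³ = (-5 + 2*v/5)³)
((p(-5)*6 + 6)*o(-2, -2))*L(-4, 4) = ((-5*6 + 6)*((-25 + 2*(-2))³/125))*0 = ((-30 + 6)*((-25 - 4)³/125))*0 = -24*(-29)³/125*0 = -24*(-24389)/125*0 = -24*(-24389/125)*0 = (585336/125)*0 = 0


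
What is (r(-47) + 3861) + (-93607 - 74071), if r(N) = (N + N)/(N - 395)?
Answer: -36203510/221 ≈ -1.6382e+5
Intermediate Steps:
r(N) = 2*N/(-395 + N) (r(N) = (2*N)/(-395 + N) = 2*N/(-395 + N))
(r(-47) + 3861) + (-93607 - 74071) = (2*(-47)/(-395 - 47) + 3861) + (-93607 - 74071) = (2*(-47)/(-442) + 3861) - 167678 = (2*(-47)*(-1/442) + 3861) - 167678 = (47/221 + 3861) - 167678 = 853328/221 - 167678 = -36203510/221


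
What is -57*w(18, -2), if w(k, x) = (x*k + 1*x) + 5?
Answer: 1881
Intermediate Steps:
w(k, x) = 5 + x + k*x (w(k, x) = (k*x + x) + 5 = (x + k*x) + 5 = 5 + x + k*x)
-57*w(18, -2) = -57*(5 - 2 + 18*(-2)) = -57*(5 - 2 - 36) = -57*(-33) = -1*(-1881) = 1881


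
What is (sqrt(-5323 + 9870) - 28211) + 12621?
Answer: -15590 + sqrt(4547) ≈ -15523.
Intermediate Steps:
(sqrt(-5323 + 9870) - 28211) + 12621 = (sqrt(4547) - 28211) + 12621 = (-28211 + sqrt(4547)) + 12621 = -15590 + sqrt(4547)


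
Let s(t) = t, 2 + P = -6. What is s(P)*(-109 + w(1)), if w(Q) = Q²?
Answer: 864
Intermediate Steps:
P = -8 (P = -2 - 6 = -8)
s(P)*(-109 + w(1)) = -8*(-109 + 1²) = -8*(-109 + 1) = -8*(-108) = 864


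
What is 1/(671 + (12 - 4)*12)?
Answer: 1/767 ≈ 0.0013038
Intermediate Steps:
1/(671 + (12 - 4)*12) = 1/(671 + 8*12) = 1/(671 + 96) = 1/767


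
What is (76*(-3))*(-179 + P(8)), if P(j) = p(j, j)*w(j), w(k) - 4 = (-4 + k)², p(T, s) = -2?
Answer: 49932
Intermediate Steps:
w(k) = 4 + (-4 + k)²
P(j) = -8 - 2*(-4 + j)² (P(j) = -2*(4 + (-4 + j)²) = -8 - 2*(-4 + j)²)
(76*(-3))*(-179 + P(8)) = (76*(-3))*(-179 + (-8 - 2*(-4 + 8)²)) = -228*(-179 + (-8 - 2*4²)) = -228*(-179 + (-8 - 2*16)) = -228*(-179 + (-8 - 32)) = -228*(-179 - 40) = -228*(-219) = 49932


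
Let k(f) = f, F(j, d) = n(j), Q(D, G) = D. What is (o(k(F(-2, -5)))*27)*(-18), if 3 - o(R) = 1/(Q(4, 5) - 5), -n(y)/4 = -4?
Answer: -1944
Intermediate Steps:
n(y) = 16 (n(y) = -4*(-4) = 16)
F(j, d) = 16
o(R) = 4 (o(R) = 3 - 1/(4 - 5) = 3 - 1/(-1) = 3 - 1*(-1) = 3 + 1 = 4)
(o(k(F(-2, -5)))*27)*(-18) = (4*27)*(-18) = 108*(-18) = -1944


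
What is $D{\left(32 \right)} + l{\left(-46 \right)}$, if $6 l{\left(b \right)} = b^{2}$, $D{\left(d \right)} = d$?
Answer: $\frac{1154}{3} \approx 384.67$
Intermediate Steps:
$l{\left(b \right)} = \frac{b^{2}}{6}$
$D{\left(32 \right)} + l{\left(-46 \right)} = 32 + \frac{\left(-46\right)^{2}}{6} = 32 + \frac{1}{6} \cdot 2116 = 32 + \frac{1058}{3} = \frac{1154}{3}$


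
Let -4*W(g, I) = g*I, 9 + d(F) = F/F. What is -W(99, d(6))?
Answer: -198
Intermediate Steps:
d(F) = -8 (d(F) = -9 + F/F = -9 + 1 = -8)
W(g, I) = -I*g/4 (W(g, I) = -g*I/4 = -I*g/4)
-W(99, d(6)) = -(-1)*(-8)*99/4 = -1*198 = -198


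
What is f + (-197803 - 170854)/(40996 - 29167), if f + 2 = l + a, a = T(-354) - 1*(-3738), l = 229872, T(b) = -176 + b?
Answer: 2756711005/11829 ≈ 2.3305e+5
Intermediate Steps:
a = 3208 (a = (-176 - 354) - 1*(-3738) = -530 + 3738 = 3208)
f = 233078 (f = -2 + (229872 + 3208) = -2 + 233080 = 233078)
f + (-197803 - 170854)/(40996 - 29167) = 233078 + (-197803 - 170854)/(40996 - 29167) = 233078 - 368657/11829 = 2756711005/11829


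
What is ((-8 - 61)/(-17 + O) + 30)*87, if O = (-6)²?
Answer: 43587/19 ≈ 2294.1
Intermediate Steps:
O = 36
((-8 - 61)/(-17 + O) + 30)*87 = ((-8 - 61)/(-17 + 36) + 30)*87 = (-69/19 + 30)*87 = (501/19)*87 = 43587/19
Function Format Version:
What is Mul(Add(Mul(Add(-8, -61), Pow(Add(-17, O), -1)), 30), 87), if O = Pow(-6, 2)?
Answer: Rational(43587, 19) ≈ 2294.1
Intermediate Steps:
O = 36
Mul(Add(Mul(Add(-8, -61), Pow(Add(-17, O), -1)), 30), 87) = Mul(Add(Mul(Add(-8, -61), Pow(Add(-17, 36), -1)), 30), 87) = Mul(Add(Mul(-69, Pow(19, -1)), 30), 87) = Mul(Add(Mul(-69, Rational(1, 19)), 30), 87) = Mul(Add(Rational(-69, 19), 30), 87) = Mul(Rational(501, 19), 87) = Rational(43587, 19)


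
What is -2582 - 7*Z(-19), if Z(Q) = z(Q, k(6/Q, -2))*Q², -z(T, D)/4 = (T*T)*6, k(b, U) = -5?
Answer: 21891346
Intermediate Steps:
z(T, D) = -24*T² (z(T, D) = -4*T*T*6 = -4*T²*6 = -24*T²)
Z(Q) = -24*Q⁴ (Z(Q) = (-24*Q²)*Q² = -24*Q⁴)
-2582 - 7*Z(-19) = -2582 - 7*(-24*(-19)⁴) = -2582 - 7*(-24*130321) = -2582 - 7*(-3127704) = -2582 - 1*(-21893928) = -2582 + 21893928 = 21891346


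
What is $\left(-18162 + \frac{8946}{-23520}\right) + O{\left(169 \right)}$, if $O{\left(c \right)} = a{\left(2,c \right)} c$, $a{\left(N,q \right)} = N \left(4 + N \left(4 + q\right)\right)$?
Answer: $\frac{56077067}{560} \approx 1.0014 \cdot 10^{5}$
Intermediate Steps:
$O{\left(c \right)} = c \left(24 + 4 c\right)$ ($O{\left(c \right)} = 2 \left(4 + 4 \cdot 2 + 2 c\right) c = 2 \left(4 + 8 + 2 c\right) c = 2 \left(12 + 2 c\right) c = \left(24 + 4 c\right) c = c \left(24 + 4 c\right)$)
$\left(-18162 + \frac{8946}{-23520}\right) + O{\left(169 \right)} = \left(-18162 + \frac{8946}{-23520}\right) + 4 \cdot 169 \left(6 + 169\right) = \left(-18162 + 8946 \left(- \frac{1}{23520}\right)\right) + 4 \cdot 169 \cdot 175 = \left(-18162 - \frac{213}{560}\right) + 118300 = - \frac{10170933}{560} + 118300 = \frac{56077067}{560}$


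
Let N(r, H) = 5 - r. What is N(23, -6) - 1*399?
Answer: -417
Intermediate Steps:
N(23, -6) - 1*399 = (5 - 1*23) - 1*399 = (5 - 23) - 399 = -18 - 399 = -417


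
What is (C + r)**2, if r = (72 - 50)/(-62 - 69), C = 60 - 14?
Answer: 36048016/17161 ≈ 2100.6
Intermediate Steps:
C = 46
r = -22/131 (r = 22/(-131) = 22*(-1/131) = -22/131 ≈ -0.16794)
(C + r)**2 = (46 - 22/131)**2 = (6004/131)**2 = 36048016/17161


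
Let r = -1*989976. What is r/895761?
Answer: -329992/298587 ≈ -1.1052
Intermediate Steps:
r = -989976
r/895761 = -989976/895761 = -989976*1/895761 = -329992/298587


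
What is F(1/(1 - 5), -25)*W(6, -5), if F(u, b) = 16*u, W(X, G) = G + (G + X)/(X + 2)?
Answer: 39/2 ≈ 19.500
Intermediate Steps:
W(X, G) = G + (G + X)/(2 + X)
F(1/(1 - 5), -25)*W(6, -5) = (16/(1 - 5))*((6 + 3*(-5) - 5*6)/(2 + 6)) = (16/(-4))*((6 - 15 - 30)/8) = (16*(-1/4))*((1/8)*(-39)) = -4*(-39/8) = 39/2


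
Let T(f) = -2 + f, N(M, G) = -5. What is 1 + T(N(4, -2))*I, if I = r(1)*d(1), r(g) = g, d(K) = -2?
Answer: 15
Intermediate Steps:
I = -2 (I = 1*(-2) = -2)
1 + T(N(4, -2))*I = 1 + (-2 - 5)*(-2) = 1 - 7*(-2) = 1 + 14 = 15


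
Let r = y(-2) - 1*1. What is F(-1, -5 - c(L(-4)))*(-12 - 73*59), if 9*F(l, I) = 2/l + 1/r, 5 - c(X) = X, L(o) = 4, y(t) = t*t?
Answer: 21595/27 ≈ 799.81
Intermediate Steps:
y(t) = t**2
c(X) = 5 - X
r = 3 (r = (-2)**2 - 1*1 = 4 - 1 = 3)
F(l, I) = 1/27 + 2/(9*l) (F(l, I) = (2/l + 1/3)/9 = (1/3 + 2/l)/9 = 1/27 + 2/(9*l))
F(-1, -5 - c(L(-4)))*(-12 - 73*59) = ((1/27)*(6 - 1)/(-1))*(-12 - 73*59) = ((1/27)*(-1)*5)*(-12 - 4307) = -5/27*(-4319) = 21595/27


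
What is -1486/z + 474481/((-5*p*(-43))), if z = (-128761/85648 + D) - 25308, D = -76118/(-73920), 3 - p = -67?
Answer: 48576473035507187/1537926496616350 ≈ 31.586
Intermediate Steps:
p = 70 (p = 3 - 1*(-67) = 3 + 67 = 70)
D = 5437/5280 (D = -76118*(-1/73920) = 5437/5280 ≈ 1.0297)
z = -715314649589/28263840 (z = (-128761/85648 + 5437/5280) - 25308 = -13386869/28263840 - 25308 = -715314649589/28263840 ≈ -25308.)
-1486/z + 474481/((-5*p*(-43))) = -1486/(-715314649589/28263840) + 474481/((-5*70*(-43))) = -1486*(-28263840/715314649589) + 474481/((-350*(-43))) = 42000066240/715314649589 + 474481/15050 = 42000066240/715314649589 + 474481*(1/15050) = 42000066240/715314649589 + 67783/2150 = 48576473035507187/1537926496616350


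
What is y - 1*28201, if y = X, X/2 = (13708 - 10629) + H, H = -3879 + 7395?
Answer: -15011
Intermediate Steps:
H = 3516
X = 13190 (X = 2*((13708 - 10629) + 3516) = 2*(3079 + 3516) = 2*6595 = 13190)
y = 13190
y - 1*28201 = 13190 - 1*28201 = 13190 - 28201 = -15011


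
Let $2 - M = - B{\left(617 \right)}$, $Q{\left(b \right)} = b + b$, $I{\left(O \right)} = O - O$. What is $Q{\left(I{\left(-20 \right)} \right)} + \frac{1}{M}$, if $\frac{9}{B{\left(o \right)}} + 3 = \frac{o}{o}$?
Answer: $- \frac{2}{5} \approx -0.4$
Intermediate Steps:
$I{\left(O \right)} = 0$
$B{\left(o \right)} = - \frac{9}{2}$ ($B{\left(o \right)} = \frac{9}{-3 + \frac{o}{o}} = \frac{9}{-3 + 1} = \frac{9}{-2} = 9 \left(- \frac{1}{2}\right) = - \frac{9}{2}$)
$Q{\left(b \right)} = 2 b$
$M = - \frac{5}{2}$ ($M = 2 - \left(-1\right) \left(- \frac{9}{2}\right) = 2 - \frac{9}{2} = - \frac{5}{2} \approx -2.5$)
$Q{\left(I{\left(-20 \right)} \right)} + \frac{1}{M} = 2 \cdot 0 + \frac{1}{- \frac{5}{2}} = 0 - \frac{2}{5} = - \frac{2}{5}$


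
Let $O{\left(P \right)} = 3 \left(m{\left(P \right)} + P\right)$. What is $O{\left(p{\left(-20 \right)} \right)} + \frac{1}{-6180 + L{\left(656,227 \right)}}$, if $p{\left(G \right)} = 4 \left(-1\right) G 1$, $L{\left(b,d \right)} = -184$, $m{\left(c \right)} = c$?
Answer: $\frac{3054719}{6364} \approx 480.0$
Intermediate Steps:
$p{\left(G \right)} = - 4 G$ ($p{\left(G \right)} = - 4 G 1 = - 4 G$)
$O{\left(P \right)} = 6 P$ ($O{\left(P \right)} = 3 \left(P + P\right) = 3 \cdot 2 P = 6 P$)
$O{\left(p{\left(-20 \right)} \right)} + \frac{1}{-6180 + L{\left(656,227 \right)}} = 6 \left(\left(-4\right) \left(-20\right)\right) + \frac{1}{-6180 - 184} = 6 \cdot 80 + \frac{1}{-6364} = 480 - \frac{1}{6364} = \frac{3054719}{6364}$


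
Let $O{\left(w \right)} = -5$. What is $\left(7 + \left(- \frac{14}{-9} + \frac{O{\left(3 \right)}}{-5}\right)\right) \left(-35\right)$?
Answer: $- \frac{3010}{9} \approx -334.44$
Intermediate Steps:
$\left(7 + \left(- \frac{14}{-9} + \frac{O{\left(3 \right)}}{-5}\right)\right) \left(-35\right) = \left(7 - \left(-1 - \frac{14}{9}\right)\right) \left(-35\right) = \left(7 - - \frac{23}{9}\right) \left(-35\right) = \left(7 + \left(\frac{14}{9} + 1\right)\right) \left(-35\right) = \left(7 + \frac{23}{9}\right) \left(-35\right) = \frac{86}{9} \left(-35\right) = - \frac{3010}{9}$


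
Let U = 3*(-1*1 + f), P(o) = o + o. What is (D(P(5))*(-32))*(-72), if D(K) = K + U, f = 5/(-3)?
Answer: 4608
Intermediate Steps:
f = -5/3 (f = 5*(-⅓) = -5/3 ≈ -1.6667)
P(o) = 2*o
U = -8 (U = 3*(-1*1 - 5/3) = 3*(-1 - 5/3) = 3*(-8/3) = -8)
D(K) = -8 + K (D(K) = K - 8 = -8 + K)
(D(P(5))*(-32))*(-72) = ((-8 + 2*5)*(-32))*(-72) = ((-8 + 10)*(-32))*(-72) = (2*(-32))*(-72) = -64*(-72) = 4608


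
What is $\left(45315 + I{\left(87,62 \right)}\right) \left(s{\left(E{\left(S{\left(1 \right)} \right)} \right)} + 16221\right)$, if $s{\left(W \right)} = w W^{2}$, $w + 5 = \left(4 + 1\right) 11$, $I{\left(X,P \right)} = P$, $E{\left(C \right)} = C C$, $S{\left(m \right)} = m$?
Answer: $738329167$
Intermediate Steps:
$E{\left(C \right)} = C^{2}$
$w = 50$ ($w = -5 + \left(4 + 1\right) 11 = -5 + 5 \cdot 11 = -5 + 55 = 50$)
$s{\left(W \right)} = 50 W^{2}$
$\left(45315 + I{\left(87,62 \right)}\right) \left(s{\left(E{\left(S{\left(1 \right)} \right)} \right)} + 16221\right) = \left(45315 + 62\right) \left(50 \left(1^{2}\right)^{2} + 16221\right) = 45377 \left(50 \cdot 1^{2} + 16221\right) = 45377 \left(50 \cdot 1 + 16221\right) = 45377 \left(50 + 16221\right) = 45377 \cdot 16271 = 738329167$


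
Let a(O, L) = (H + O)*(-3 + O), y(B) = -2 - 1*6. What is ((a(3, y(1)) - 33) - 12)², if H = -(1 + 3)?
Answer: 2025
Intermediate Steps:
H = -4 (H = -1*4 = -4)
y(B) = -8 (y(B) = -2 - 6 = -8)
a(O, L) = (-4 + O)*(-3 + O)
((a(3, y(1)) - 33) - 12)² = (((12 + 3² - 7*3) - 33) - 12)² = (((12 + 9 - 21) - 33) - 12)² = ((0 - 33) - 12)² = (-33 - 12)² = (-45)² = 2025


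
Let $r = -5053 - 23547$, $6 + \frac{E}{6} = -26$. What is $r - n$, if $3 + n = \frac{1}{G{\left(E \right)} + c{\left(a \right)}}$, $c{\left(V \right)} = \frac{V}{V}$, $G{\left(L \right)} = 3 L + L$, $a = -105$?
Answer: $- \frac{21933898}{767} \approx -28597.0$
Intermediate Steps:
$E = -192$ ($E = -36 + 6 \left(-26\right) = -36 - 156 = -192$)
$G{\left(L \right)} = 4 L$
$c{\left(V \right)} = 1$
$r = -28600$
$n = - \frac{2302}{767}$ ($n = -3 + \frac{1}{4 \left(-192\right) + 1} = -3 + \frac{1}{-768 + 1} = -3 + \frac{1}{-767} = -3 - \frac{1}{767} = - \frac{2302}{767} \approx -3.0013$)
$r - n = -28600 - - \frac{2302}{767} = -28600 + \frac{2302}{767} = - \frac{21933898}{767}$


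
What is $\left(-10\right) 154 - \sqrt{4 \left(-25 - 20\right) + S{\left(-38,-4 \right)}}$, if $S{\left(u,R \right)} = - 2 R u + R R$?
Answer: $-1540 - 6 i \sqrt{13} \approx -1540.0 - 21.633 i$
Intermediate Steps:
$S{\left(u,R \right)} = R^{2} - 2 R u$ ($S{\left(u,R \right)} = - 2 R u + R^{2} = R^{2} - 2 R u$)
$\left(-10\right) 154 - \sqrt{4 \left(-25 - 20\right) + S{\left(-38,-4 \right)}} = \left(-10\right) 154 - \sqrt{4 \left(-25 - 20\right) - 4 \left(-4 - -76\right)} = -1540 - \sqrt{4 \left(-45\right) - 4 \left(-4 + 76\right)} = -1540 - \sqrt{-180 - 288} = -1540 - \sqrt{-468} = -1540 - 6 i \sqrt{13}$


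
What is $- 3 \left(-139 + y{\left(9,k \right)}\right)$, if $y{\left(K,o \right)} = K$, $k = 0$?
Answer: $390$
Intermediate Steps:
$- 3 \left(-139 + y{\left(9,k \right)}\right) = - 3 \left(-139 + 9\right) = \left(-3\right) \left(-130\right) = 390$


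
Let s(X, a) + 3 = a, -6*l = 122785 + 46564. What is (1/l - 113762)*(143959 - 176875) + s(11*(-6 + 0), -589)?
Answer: 634142470498096/169349 ≈ 3.7446e+9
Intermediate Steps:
l = -169349/6 (l = -(122785 + 46564)/6 = -⅙*169349 = -169349/6 ≈ -28225.)
s(X, a) = -3 + a
(1/l - 113762)*(143959 - 176875) + s(11*(-6 + 0), -589) = (1/(-169349/6) - 113762)*(143959 - 176875) + (-3 - 589) = (-6/169349 - 113762)*(-32916) - 592 = -19265480944/169349*(-32916) - 592 = 634142570752704/169349 - 592 = 634142470498096/169349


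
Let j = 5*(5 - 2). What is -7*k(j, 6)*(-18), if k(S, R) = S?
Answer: 1890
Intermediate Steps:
j = 15 (j = 5*3 = 15)
-7*k(j, 6)*(-18) = -7*15*(-18) = -105*(-18) = 1890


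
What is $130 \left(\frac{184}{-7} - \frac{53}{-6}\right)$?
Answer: $- \frac{47645}{21} \approx -2268.8$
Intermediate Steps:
$130 \left(\frac{184}{-7} - \frac{53}{-6}\right) = 130 \left(184 \left(- \frac{1}{7}\right) - - \frac{53}{6}\right) = 130 \left(- \frac{184}{7} + \frac{53}{6}\right) = 130 \left(- \frac{733}{42}\right) = - \frac{47645}{21}$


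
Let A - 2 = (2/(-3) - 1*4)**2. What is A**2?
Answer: 45796/81 ≈ 565.38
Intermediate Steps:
A = 214/9 (A = 2 + (2/(-3) - 1*4)**2 = 2 + (2*(-1/3) - 4)**2 = 2 + (-2/3 - 4)**2 = 2 + (-14/3)**2 = 2 + 196/9 = 214/9 ≈ 23.778)
A**2 = (214/9)**2 = 45796/81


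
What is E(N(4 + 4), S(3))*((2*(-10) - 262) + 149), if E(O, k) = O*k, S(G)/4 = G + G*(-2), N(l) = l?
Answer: 12768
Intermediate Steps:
S(G) = -4*G (S(G) = 4*(G + G*(-2)) = 4*(G - 2*G) = 4*(-G) = -4*G)
E(N(4 + 4), S(3))*((2*(-10) - 262) + 149) = ((4 + 4)*(-4*3))*((2*(-10) - 262) + 149) = (8*(-12))*((-20 - 262) + 149) = -96*(-282 + 149) = -96*(-133) = 12768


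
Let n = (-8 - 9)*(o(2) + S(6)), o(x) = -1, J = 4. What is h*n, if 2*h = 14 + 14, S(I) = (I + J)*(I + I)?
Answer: -28322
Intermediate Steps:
S(I) = 2*I*(4 + I) (S(I) = (I + 4)*(I + I) = (4 + I)*(2*I) = 2*I*(4 + I))
h = 14 (h = (14 + 14)/2 = (½)*28 = 14)
n = -2023 (n = (-8 - 9)*(-1 + 2*6*(4 + 6)) = -17*(-1 + 2*6*10) = -17*(-1 + 120) = -17*119 = -2023)
h*n = 14*(-2023) = -28322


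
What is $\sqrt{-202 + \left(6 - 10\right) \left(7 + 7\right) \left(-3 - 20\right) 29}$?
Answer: $5 \sqrt{1486} \approx 192.74$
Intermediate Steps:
$\sqrt{-202 + \left(6 - 10\right) \left(7 + 7\right) \left(-3 - 20\right) 29} = \sqrt{-202 + - 4 \cdot 14 \left(-3 - 20\right) 29} = \sqrt{-202 + - 4 \cdot 14 \left(-23\right) 29} = \sqrt{-202 + \left(-4\right) \left(-322\right) 29} = \sqrt{-202 + 1288 \cdot 29} = \sqrt{-202 + 37352} = \sqrt{37150} = 5 \sqrt{1486}$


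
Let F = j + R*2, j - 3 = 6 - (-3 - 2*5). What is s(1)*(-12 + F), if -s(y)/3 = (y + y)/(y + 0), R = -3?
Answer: -24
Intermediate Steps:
j = 22 (j = 3 + (6 - (-3 - 2*5)) = 3 + (6 - (-3 - 10)) = 3 + (6 - 1*(-13)) = 3 + (6 + 13) = 3 + 19 = 22)
s(y) = -6 (s(y) = -3*(y + y)/(y + 0) = -3*2*y/y = -3*2 = -6)
F = 16 (F = 22 - 3*2 = 22 - 6 = 16)
s(1)*(-12 + F) = -6*(-12 + 16) = -6*4 = -24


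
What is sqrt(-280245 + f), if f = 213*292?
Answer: I*sqrt(218049) ≈ 466.96*I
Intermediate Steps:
f = 62196
sqrt(-280245 + f) = sqrt(-280245 + 62196) = sqrt(-218049) = I*sqrt(218049)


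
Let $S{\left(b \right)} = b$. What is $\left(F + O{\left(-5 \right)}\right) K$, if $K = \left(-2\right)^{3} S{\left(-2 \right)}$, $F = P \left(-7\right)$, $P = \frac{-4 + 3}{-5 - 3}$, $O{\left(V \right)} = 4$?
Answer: $50$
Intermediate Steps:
$P = \frac{1}{8}$ ($P = - \frac{1}{-8} = \left(-1\right) \left(- \frac{1}{8}\right) = \frac{1}{8} \approx 0.125$)
$F = - \frac{7}{8}$ ($F = \frac{1}{8} \left(-7\right) = - \frac{7}{8} \approx -0.875$)
$K = 16$ ($K = \left(-2\right)^{3} \left(-2\right) = \left(-8\right) \left(-2\right) = 16$)
$\left(F + O{\left(-5 \right)}\right) K = \left(- \frac{7}{8} + 4\right) 16 = \frac{25}{8} \cdot 16 = 50$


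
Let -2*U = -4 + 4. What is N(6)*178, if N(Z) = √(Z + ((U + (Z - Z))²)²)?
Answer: 178*√6 ≈ 436.01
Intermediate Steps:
U = 0 (U = -(-4 + 4)/2 = -½*0 = 0)
N(Z) = √Z (N(Z) = √(Z + ((0 + (Z - Z))²)²) = √(Z + ((0 + 0)²)²) = √(Z + (0²)²) = √(Z + 0²) = √(Z + 0) = √Z)
N(6)*178 = √6*178 = 178*√6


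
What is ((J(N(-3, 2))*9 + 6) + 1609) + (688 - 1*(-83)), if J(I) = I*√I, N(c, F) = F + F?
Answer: 2458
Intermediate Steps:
N(c, F) = 2*F
J(I) = I^(3/2)
((J(N(-3, 2))*9 + 6) + 1609) + (688 - 1*(-83)) = (((2*2)^(3/2)*9 + 6) + 1609) + (688 - 1*(-83)) = ((4^(3/2)*9 + 6) + 1609) + (688 + 83) = ((8*9 + 6) + 1609) + 771 = ((72 + 6) + 1609) + 771 = (78 + 1609) + 771 = 1687 + 771 = 2458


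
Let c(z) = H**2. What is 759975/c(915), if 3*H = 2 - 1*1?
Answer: 6839775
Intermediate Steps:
H = 1/3 (H = (2 - 1*1)/3 = (2 - 1)/3 = (1/3)*1 = 1/3 ≈ 0.33333)
c(z) = 1/9 (c(z) = (1/3)**2 = 1/9)
759975/c(915) = 759975/(1/9) = 759975*9 = 6839775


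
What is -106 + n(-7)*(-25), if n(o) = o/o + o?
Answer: 44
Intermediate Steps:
n(o) = 1 + o
-106 + n(-7)*(-25) = -106 + (1 - 7)*(-25) = -106 - 6*(-25) = -106 + 150 = 44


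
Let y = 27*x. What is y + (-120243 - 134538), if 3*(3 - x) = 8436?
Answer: -330624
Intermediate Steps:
x = -2809 (x = 3 - ⅓*8436 = 3 - 2812 = -2809)
y = -75843 (y = 27*(-2809) = -75843)
y + (-120243 - 134538) = -75843 + (-120243 - 134538) = -75843 - 254781 = -330624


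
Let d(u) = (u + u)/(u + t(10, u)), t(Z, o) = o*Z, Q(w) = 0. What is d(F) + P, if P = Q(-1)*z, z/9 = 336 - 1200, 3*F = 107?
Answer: 2/11 ≈ 0.18182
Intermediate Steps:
F = 107/3 (F = (1/3)*107 = 107/3 ≈ 35.667)
z = -7776 (z = 9*(336 - 1200) = 9*(-864) = -7776)
t(Z, o) = Z*o
P = 0 (P = 0*(-7776) = 0)
d(u) = 2/11 (d(u) = (u + u)/(u + 10*u) = (2*u)/((11*u)) = (2*u)*(1/(11*u)) = 2/11)
d(F) + P = 2/11 + 0 = 2/11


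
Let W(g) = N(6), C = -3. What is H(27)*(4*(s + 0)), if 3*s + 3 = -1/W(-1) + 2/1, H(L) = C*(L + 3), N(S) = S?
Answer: 140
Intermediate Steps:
W(g) = 6
H(L) = -9 - 3*L (H(L) = -3*(L + 3) = -3*(3 + L) = -9 - 3*L)
s = -7/18 (s = -1 + (-1/6 + 2/1)/3 = -1 + (-1*⅙ + 2*1)/3 = -1 + (-⅙ + 2)/3 = -1 + (⅓)*(11/6) = -1 + 11/18 = -7/18 ≈ -0.38889)
H(27)*(4*(s + 0)) = (-9 - 3*27)*(4*(-7/18 + 0)) = (-9 - 81)*(4*(-7/18)) = -90*(-14/9) = 140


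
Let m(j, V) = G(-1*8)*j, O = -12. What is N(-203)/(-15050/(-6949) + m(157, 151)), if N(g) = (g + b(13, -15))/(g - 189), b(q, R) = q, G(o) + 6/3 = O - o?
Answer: -34745/67371472 ≈ -0.00051572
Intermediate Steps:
G(o) = -14 - o (G(o) = -2 + (-12 - o) = -14 - o)
m(j, V) = -6*j (m(j, V) = (-14 - (-1)*8)*j = (-14 - 1*(-8))*j = (-14 + 8)*j = -6*j)
N(g) = (13 + g)/(-189 + g) (N(g) = (g + 13)/(g - 189) = (13 + g)/(-189 + g))
N(-203)/(-15050/(-6949) + m(157, 151)) = ((13 - 203)/(-189 - 203))/(-15050/(-6949) - 6*157) = (-190/(-392))/(-15050*(-1/6949) - 942) = (-1/392*(-190))/(15050/6949 - 942) = 95/(196*(-6530908/6949)) = (95/196)*(-6949/6530908) = -34745/67371472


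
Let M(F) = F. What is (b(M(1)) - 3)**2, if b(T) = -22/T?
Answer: 625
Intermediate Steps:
(b(M(1)) - 3)**2 = (-22/1 - 3)**2 = (-22*1 - 3)**2 = (-22 - 3)**2 = (-25)**2 = 625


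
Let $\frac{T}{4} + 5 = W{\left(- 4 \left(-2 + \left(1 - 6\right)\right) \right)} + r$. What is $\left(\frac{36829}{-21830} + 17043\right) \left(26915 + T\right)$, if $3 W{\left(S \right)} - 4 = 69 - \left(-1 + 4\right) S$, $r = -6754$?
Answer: $- \frac{4092130471}{1770} \approx -2.3119 \cdot 10^{6}$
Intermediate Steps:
$W{\left(S \right)} = \frac{73}{3} - S$ ($W{\left(S \right)} = \frac{4}{3} + \frac{69 - \left(-1 + 4\right) S}{3} = \frac{4}{3} + \frac{69 - 3 S}{3} = \frac{4}{3} - \left(-23 + S\right) = \frac{73}{3} - S$)
$T = - \frac{81152}{3}$ ($T = -20 + 4 \left(\left(\frac{73}{3} - - 4 \left(-2 + \left(1 - 6\right)\right)\right) - 6754\right) = -20 + 4 \left(\left(\frac{73}{3} - - 4 \left(-2 - 5\right)\right) - 6754\right) = -20 + 4 \left(\left(\frac{73}{3} - \left(-4\right) \left(-7\right)\right) - 6754\right) = -20 + 4 \left(\left(\frac{73}{3} - 28\right) - 6754\right) = -20 + 4 \left(- \frac{11}{3} - 6754\right) = -20 + 4 \left(- \frac{20273}{3}\right) = -20 - \frac{81092}{3} = - \frac{81152}{3} \approx -27051.0$)
$\left(\frac{36829}{-21830} + 17043\right) \left(26915 + T\right) = \left(\frac{36829}{-21830} + 17043\right) \left(26915 - \frac{81152}{3}\right) = \left(36829 \left(- \frac{1}{21830}\right) + 17043\right) \left(- \frac{407}{3}\right) = \left(- \frac{36829}{21830} + 17043\right) \left(- \frac{407}{3}\right) = \frac{372011861}{21830} \left(- \frac{407}{3}\right) = - \frac{4092130471}{1770}$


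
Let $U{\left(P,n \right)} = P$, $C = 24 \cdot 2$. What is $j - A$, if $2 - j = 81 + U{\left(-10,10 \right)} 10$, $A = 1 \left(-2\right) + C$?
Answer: $-25$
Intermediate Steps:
$C = 48$
$A = 46$ ($A = 1 \left(-2\right) + 48 = -2 + 48 = 46$)
$j = 21$ ($j = 2 - \left(81 - 100\right) = 2 - -19 = 2 + 19 = 21$)
$j - A = 21 - 46 = -25$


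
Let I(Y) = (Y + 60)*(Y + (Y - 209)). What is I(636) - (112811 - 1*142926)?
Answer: 769963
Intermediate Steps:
I(Y) = (-209 + 2*Y)*(60 + Y) (I(Y) = (60 + Y)*(Y + (-209 + Y)) = (60 + Y)*(-209 + 2*Y) = (-209 + 2*Y)*(60 + Y))
I(636) - (112811 - 1*142926) = (-12540 - 89*636 + 2*636²) - (112811 - 1*142926) = (-12540 - 56604 + 2*404496) - (112811 - 142926) = (-12540 - 56604 + 808992) - 1*(-30115) = 739848 + 30115 = 769963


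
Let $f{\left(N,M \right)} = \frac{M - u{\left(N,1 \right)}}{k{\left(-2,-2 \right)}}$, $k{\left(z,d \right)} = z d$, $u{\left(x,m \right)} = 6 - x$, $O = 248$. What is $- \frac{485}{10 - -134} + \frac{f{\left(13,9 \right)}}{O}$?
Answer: $- \frac{14963}{4464} \approx -3.3519$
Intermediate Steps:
$k{\left(z,d \right)} = d z$
$f{\left(N,M \right)} = - \frac{3}{2} + \frac{M}{4} + \frac{N}{4}$ ($f{\left(N,M \right)} = \frac{M - \left(6 - N\right)}{\left(-2\right) \left(-2\right)} = \frac{M + \left(-6 + N\right)}{4} = \left(-6 + M + N\right) \frac{1}{4} = - \frac{3}{2} + \frac{M}{4} + \frac{N}{4}$)
$- \frac{485}{10 - -134} + \frac{f{\left(13,9 \right)}}{O} = - \frac{485}{10 - -134} + \frac{- \frac{3}{2} + \frac{1}{4} \cdot 9 + \frac{1}{4} \cdot 13}{248} = - \frac{485}{10 + 134} + \left(- \frac{3}{2} + \frac{9}{4} + \frac{13}{4}\right) \frac{1}{248} = - \frac{485}{144} + 4 \cdot \frac{1}{248} = \left(-485\right) \frac{1}{144} + \frac{1}{62} = - \frac{485}{144} + \frac{1}{62} = - \frac{14963}{4464}$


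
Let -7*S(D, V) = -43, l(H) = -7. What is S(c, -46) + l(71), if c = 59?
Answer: -6/7 ≈ -0.85714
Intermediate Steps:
S(D, V) = 43/7 (S(D, V) = -⅐*(-43) = 43/7)
S(c, -46) + l(71) = 43/7 - 7 = -6/7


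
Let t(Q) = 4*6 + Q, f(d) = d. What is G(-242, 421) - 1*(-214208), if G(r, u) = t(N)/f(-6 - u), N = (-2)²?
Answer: 13066684/61 ≈ 2.1421e+5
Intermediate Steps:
N = 4
t(Q) = 24 + Q
G(r, u) = 28/(-6 - u) (G(r, u) = (24 + 4)/(-6 - u) = 28/(-6 - u))
G(-242, 421) - 1*(-214208) = -28/(6 + 421) - 1*(-214208) = -28/427 + 214208 = -28*1/427 + 214208 = -4/61 + 214208 = 13066684/61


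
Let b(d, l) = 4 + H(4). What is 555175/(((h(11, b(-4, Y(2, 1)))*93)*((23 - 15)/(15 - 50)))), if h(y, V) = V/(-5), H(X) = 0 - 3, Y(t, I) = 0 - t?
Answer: 97155625/744 ≈ 1.3059e+5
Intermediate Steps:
Y(t, I) = -t
H(X) = -3
b(d, l) = 1 (b(d, l) = 4 - 3 = 1)
h(y, V) = -V/5 (h(y, V) = V*(-1/5) = -V/5)
555175/(((h(11, b(-4, Y(2, 1)))*93)*((23 - 15)/(15 - 50)))) = 555175/(((-1/5*1*93)*((23 - 15)/(15 - 50)))) = 555175/(((-1/5*93)*(8/(-35)))) = 555175/((-744*(-1)/(5*35))) = 555175/((-93/5*(-8/35))) = 555175/(744/175) = 555175*(175/744) = 97155625/744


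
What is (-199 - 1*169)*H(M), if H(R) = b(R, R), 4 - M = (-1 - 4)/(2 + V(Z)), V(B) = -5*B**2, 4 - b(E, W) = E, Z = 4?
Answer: -920/39 ≈ -23.590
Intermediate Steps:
b(E, W) = 4 - E
M = 307/78 (M = 4 - (-1 - 4)/(2 - 5*4**2) = 4 - (-5)/(2 - 5*16) = 4 - (-5)/(2 - 80) = 4 - (-5)/(-78) = 4 - (-5)*(-1)/78 = 4 - 1*5/78 = 4 - 5/78 = 307/78 ≈ 3.9359)
H(R) = 4 - R
(-199 - 1*169)*H(M) = (-199 - 1*169)*(4 - 1*307/78) = (-199 - 169)*(4 - 307/78) = -368*5/78 = -920/39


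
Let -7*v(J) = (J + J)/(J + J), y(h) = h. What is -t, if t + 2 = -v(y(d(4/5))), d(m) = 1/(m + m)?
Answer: 13/7 ≈ 1.8571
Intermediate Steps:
d(m) = 1/(2*m)
v(J) = -⅐ (v(J) = -(J + J)/(7*(J + J)) = -2*J/(7*(2*J)) = -2*J*1/(2*J)/7 = -⅐*1 = -⅐)
t = -13/7 (t = -2 - 1*(-⅐) = -2 + ⅐ = -13/7 ≈ -1.8571)
-t = -1*(-13/7) = 13/7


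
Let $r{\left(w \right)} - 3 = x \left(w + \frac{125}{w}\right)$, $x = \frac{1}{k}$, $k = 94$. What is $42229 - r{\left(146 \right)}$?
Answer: $\frac{579488183}{13724} \approx 42224.0$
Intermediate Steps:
$x = \frac{1}{94} \approx 0.010638$
$r{\left(w \right)} = 3 + \frac{w}{94} + \frac{125}{94 w}$ ($r{\left(w \right)} = 3 + \frac{w + \frac{125}{w}}{94} = 3 + \left(\frac{w}{94} + \frac{125}{94 w}\right) = 3 + \frac{w}{94} + \frac{125}{94 w}$)
$42229 - r{\left(146 \right)} = 42229 - \frac{125 + 146 \left(282 + 146\right)}{94 \cdot 146} = 42229 - \frac{1}{94} \cdot \frac{1}{146} \left(125 + 146 \cdot 428\right) = 42229 - \frac{1}{94} \cdot \frac{1}{146} \left(125 + 62488\right) = 42229 - \frac{1}{94} \cdot \frac{1}{146} \cdot 62613 = 42229 - \frac{62613}{13724} = \frac{579488183}{13724}$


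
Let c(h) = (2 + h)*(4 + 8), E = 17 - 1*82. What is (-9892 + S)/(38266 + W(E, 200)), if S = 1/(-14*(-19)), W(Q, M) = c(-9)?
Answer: -2631271/10156412 ≈ -0.25907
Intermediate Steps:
E = -65 (E = 17 - 82 = -65)
c(h) = 24 + 12*h (c(h) = (2 + h)*12 = 24 + 12*h)
W(Q, M) = -84 (W(Q, M) = 24 + 12*(-9) = 24 - 108 = -84)
S = 1/266 ≈ 0.0037594
(-9892 + S)/(38266 + W(E, 200)) = (-9892 + 1/266)/(38266 - 84) = -2631271/266/38182 = -2631271/266*1/38182 = -2631271/10156412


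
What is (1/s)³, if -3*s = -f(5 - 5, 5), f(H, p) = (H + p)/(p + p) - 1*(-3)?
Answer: 216/343 ≈ 0.62974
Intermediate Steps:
f(H, p) = 3 + (H + p)/(2*p) (f(H, p) = (H + p)/((2*p)) + 3 = (H + p)*(1/(2*p)) + 3 = (H + p)/(2*p) + 3 = 3 + (H + p)/(2*p))
s = 7/6 (s = -(-1)*(½)*((5 - 5) + 7*5)/5/3 = -(-1)*(½)*(⅕)*(0 + 35)/3 = -(-1)*(½)*(⅕)*35/3 = -(-1)*7/(3*2) = -⅓*(-7/2) = 7/6 ≈ 1.1667)
(1/s)³ = (1/(7/6))³ = (6/7)³ = 216/343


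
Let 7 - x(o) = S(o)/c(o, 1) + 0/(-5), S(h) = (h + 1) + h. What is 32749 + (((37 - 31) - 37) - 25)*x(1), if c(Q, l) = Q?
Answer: 32525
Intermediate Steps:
S(h) = 1 + 2*h (S(h) = (1 + h) + h = 1 + 2*h)
x(o) = 7 - (1 + 2*o)/o (x(o) = 7 - ((1 + 2*o)/o + 0/(-5)) = 7 - ((1 + 2*o)/o + 0*(-⅕)) = 7 - ((1 + 2*o)/o + 0) = 7 - (1 + 2*o)/o)
32749 + (((37 - 31) - 37) - 25)*x(1) = 32749 + (((37 - 31) - 37) - 25)*(5 - 1/1) = 32749 + ((6 - 37) - 25)*(5 - 1*1) = 32749 + (-31 - 25)*(5 - 1) = 32749 - 56*4 = 32749 - 224 = 32525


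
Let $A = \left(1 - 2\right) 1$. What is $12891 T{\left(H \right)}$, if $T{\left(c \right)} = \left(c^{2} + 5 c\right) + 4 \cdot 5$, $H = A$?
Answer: $206256$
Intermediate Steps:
$A = -1$ ($A = \left(-1\right) 1 = -1$)
$H = -1$
$T{\left(c \right)} = 20 + c^{2} + 5 c$ ($T{\left(c \right)} = \left(c^{2} + 5 c\right) + 20 = 20 + c^{2} + 5 c$)
$12891 T{\left(H \right)} = 12891 \left(20 + \left(-1\right)^{2} + 5 \left(-1\right)\right) = 12891 \left(20 + 1 - 5\right) = 12891 \cdot 16 = 206256$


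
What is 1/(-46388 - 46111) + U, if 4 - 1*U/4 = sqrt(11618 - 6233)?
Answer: 1479983/92499 - 4*sqrt(5385) ≈ -277.53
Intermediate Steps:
U = 16 - 4*sqrt(5385) (U = 16 - 4*sqrt(11618 - 6233) = 16 - 4*sqrt(5385) ≈ -277.53)
1/(-46388 - 46111) + U = 1/(-46388 - 46111) + (16 - 4*sqrt(5385)) = 1/(-92499) + (16 - 4*sqrt(5385)) = -1/92499 + (16 - 4*sqrt(5385)) = 1479983/92499 - 4*sqrt(5385)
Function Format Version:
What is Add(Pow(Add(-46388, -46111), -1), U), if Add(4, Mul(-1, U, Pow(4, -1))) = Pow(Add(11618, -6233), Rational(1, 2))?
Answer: Add(Rational(1479983, 92499), Mul(-4, Pow(5385, Rational(1, 2)))) ≈ -277.53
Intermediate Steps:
U = Add(16, Mul(-4, Pow(5385, Rational(1, 2)))) (U = Add(16, Mul(-4, Pow(Add(11618, -6233), Rational(1, 2)))) = Add(16, Mul(-4, Pow(5385, Rational(1, 2)))) ≈ -277.53)
Add(Pow(Add(-46388, -46111), -1), U) = Add(Pow(Add(-46388, -46111), -1), Add(16, Mul(-4, Pow(5385, Rational(1, 2))))) = Add(Pow(-92499, -1), Add(16, Mul(-4, Pow(5385, Rational(1, 2))))) = Add(Rational(-1, 92499), Add(16, Mul(-4, Pow(5385, Rational(1, 2))))) = Add(Rational(1479983, 92499), Mul(-4, Pow(5385, Rational(1, 2))))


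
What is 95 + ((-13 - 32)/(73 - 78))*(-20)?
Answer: -85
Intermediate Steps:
95 + ((-13 - 32)/(73 - 78))*(-20) = 95 - 45/(-5)*(-20) = 95 - 45*(-1/5)*(-20) = 95 + 9*(-20) = 95 - 180 = -85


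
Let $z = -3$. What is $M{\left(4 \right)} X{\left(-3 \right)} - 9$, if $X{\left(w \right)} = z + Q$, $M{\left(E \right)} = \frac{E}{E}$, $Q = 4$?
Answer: $-8$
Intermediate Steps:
$M{\left(E \right)} = 1$
$X{\left(w \right)} = 1$ ($X{\left(w \right)} = -3 + 4 = 1$)
$M{\left(4 \right)} X{\left(-3 \right)} - 9 = 1 \cdot 1 - 9 = 1 - 9 = -8$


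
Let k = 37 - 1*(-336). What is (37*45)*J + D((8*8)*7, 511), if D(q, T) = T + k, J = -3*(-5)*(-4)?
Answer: -99016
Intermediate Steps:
k = 373 (k = 37 + 336 = 373)
J = -60 (J = 15*(-4) = -60)
D(q, T) = 373 + T (D(q, T) = T + 373 = 373 + T)
(37*45)*J + D((8*8)*7, 511) = (37*45)*(-60) + (373 + 511) = 1665*(-60) + 884 = -99900 + 884 = -99016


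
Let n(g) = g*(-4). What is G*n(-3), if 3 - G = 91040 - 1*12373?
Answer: -943968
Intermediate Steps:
n(g) = -4*g
G = -78664 (G = 3 - (91040 - 1*12373) = 3 - (91040 - 12373) = 3 - 1*78667 = 3 - 78667 = -78664)
G*n(-3) = -(-314656)*(-3) = -78664*12 = -943968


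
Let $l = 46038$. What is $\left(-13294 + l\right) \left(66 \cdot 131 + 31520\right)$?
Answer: $1315195504$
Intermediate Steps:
$\left(-13294 + l\right) \left(66 \cdot 131 + 31520\right) = \left(-13294 + 46038\right) \left(66 \cdot 131 + 31520\right) = 32744 \left(8646 + 31520\right) = 32744 \cdot 40166 = 1315195504$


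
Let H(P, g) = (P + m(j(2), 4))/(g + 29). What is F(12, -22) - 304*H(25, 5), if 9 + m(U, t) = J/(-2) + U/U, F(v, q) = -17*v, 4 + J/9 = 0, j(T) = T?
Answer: -8788/17 ≈ -516.94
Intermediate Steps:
J = -36 (J = -36 + 9*0 = -36 + 0 = -36)
m(U, t) = 10 (m(U, t) = -9 + (-36/(-2) + U/U) = -9 + (-36*(-½) + 1) = -9 + (18 + 1) = -9 + 19 = 10)
H(P, g) = (10 + P)/(29 + g) (H(P, g) = (P + 10)/(g + 29) = (10 + P)/(29 + g))
F(12, -22) - 304*H(25, 5) = -17*12 - 304*(10 + 25)/(29 + 5) = -204 - 304*35/34 = -204 - 5320/17 = -8788/17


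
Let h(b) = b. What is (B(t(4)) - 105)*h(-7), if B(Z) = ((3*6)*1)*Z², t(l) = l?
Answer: -1281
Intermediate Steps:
B(Z) = 18*Z² (B(Z) = (18*1)*Z² = 18*Z²)
(B(t(4)) - 105)*h(-7) = (18*4² - 105)*(-7) = (18*16 - 105)*(-7) = (288 - 105)*(-7) = 183*(-7) = -1281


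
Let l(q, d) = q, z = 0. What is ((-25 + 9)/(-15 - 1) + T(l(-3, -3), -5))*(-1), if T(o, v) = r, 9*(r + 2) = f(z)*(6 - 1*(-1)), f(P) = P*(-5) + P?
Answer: 1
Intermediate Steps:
f(P) = -4*P (f(P) = -5*P + P = -4*P)
r = -2 (r = -2 + ((-4*0)*(6 - 1*(-1)))/9 = -2 + (0*(6 + 1))/9 = -2 + (0*7)/9 = -2 + (⅑)*0 = -2 + 0 = -2)
T(o, v) = -2
((-25 + 9)/(-15 - 1) + T(l(-3, -3), -5))*(-1) = ((-25 + 9)/(-15 - 1) - 2)*(-1) = (-16/(-16) - 2)*(-1) = (-16*(-1/16) - 2)*(-1) = (1 - 2)*(-1) = -1*(-1) = 1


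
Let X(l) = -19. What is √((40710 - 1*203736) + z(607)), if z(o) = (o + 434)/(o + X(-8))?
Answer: I*√31952749/14 ≈ 403.76*I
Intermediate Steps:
z(o) = (434 + o)/(-19 + o) (z(o) = (o + 434)/(o - 19) = (434 + o)/(-19 + o))
√((40710 - 1*203736) + z(607)) = √((40710 - 1*203736) + (434 + 607)/(-19 + 607)) = √((40710 - 203736) + 1041/588) = √(-163026 + (1/588)*1041) = √(-163026 + 347/196) = √(-31952749/196) = I*√31952749/14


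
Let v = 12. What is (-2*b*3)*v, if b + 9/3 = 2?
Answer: 72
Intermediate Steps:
b = -1 (b = -3 + 2 = -1)
(-2*b*3)*v = (-2*(-1)*3)*12 = (2*3)*12 = 6*12 = 72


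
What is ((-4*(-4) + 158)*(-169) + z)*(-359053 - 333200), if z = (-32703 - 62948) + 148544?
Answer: -16258946211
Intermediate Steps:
z = 52893 (z = -95651 + 148544 = 52893)
((-4*(-4) + 158)*(-169) + z)*(-359053 - 333200) = ((-4*(-4) + 158)*(-169) + 52893)*(-359053 - 333200) = ((16 + 158)*(-169) + 52893)*(-692253) = (174*(-169) + 52893)*(-692253) = (-29406 + 52893)*(-692253) = 23487*(-692253) = -16258946211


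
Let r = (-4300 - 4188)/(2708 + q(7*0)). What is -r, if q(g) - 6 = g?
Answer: 4244/1357 ≈ 3.1275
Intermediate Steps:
q(g) = 6 + g
r = -4244/1357 (r = (-4300 - 4188)/(2708 + (6 + 7*0)) = -8488/(2708 + (6 + 0)) = -8488/(2708 + 6) = -8488/2714 = -8488*1/2714 = -4244/1357 ≈ -3.1275)
-r = -1*(-4244/1357) = 4244/1357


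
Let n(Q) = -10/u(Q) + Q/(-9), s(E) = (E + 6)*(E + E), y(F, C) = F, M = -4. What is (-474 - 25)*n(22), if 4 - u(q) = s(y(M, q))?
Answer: 26447/18 ≈ 1469.3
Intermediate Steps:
s(E) = 2*E*(6 + E) (s(E) = (6 + E)*(2*E) = 2*E*(6 + E))
u(q) = 20 (u(q) = 4 - 2*(-4)*(6 - 4) = 4 - 2*(-4)*2 = 4 - 1*(-16) = 4 + 16 = 20)
n(Q) = -1/2 - Q/9 (n(Q) = -10/20 + Q/(-9) = -10*1/20 + Q*(-1/9) = -1/2 - Q/9)
(-474 - 25)*n(22) = (-474 - 25)*(-1/2 - 1/9*22) = -499*(-1/2 - 22/9) = -499*(-53/18) = 26447/18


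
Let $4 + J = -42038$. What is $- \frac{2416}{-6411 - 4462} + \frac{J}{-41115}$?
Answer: $\frac{185485502}{149014465} \approx 1.2447$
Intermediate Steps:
$J = -42042$ ($J = -4 - 42038 = -42042$)
$- \frac{2416}{-6411 - 4462} + \frac{J}{-41115} = - \frac{2416}{-6411 - 4462} - \frac{42042}{-41115} = - \frac{2416}{-6411 - 4462} - - \frac{14014}{13705} = - \frac{2416}{-10873} + \frac{14014}{13705} = \left(-2416\right) \left(- \frac{1}{10873}\right) + \frac{14014}{13705} = \frac{2416}{10873} + \frac{14014}{13705} = \frac{185485502}{149014465}$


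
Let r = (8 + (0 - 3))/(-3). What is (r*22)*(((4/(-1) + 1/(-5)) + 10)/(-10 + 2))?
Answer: 319/12 ≈ 26.583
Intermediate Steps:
r = -5/3 (r = (8 - 3)*(-⅓) = 5*(-⅓) = -5/3 ≈ -1.6667)
(r*22)*(((4/(-1) + 1/(-5)) + 10)/(-10 + 2)) = (-5/3*22)*(((4/(-1) + 1/(-5)) + 10)/(-10 + 2)) = -110*((4*(-1) + 1*(-⅕)) + 10)/(3*(-8)) = -110*((-4 - ⅕) + 10)*(-1)/(3*8) = -110*(-21/5 + 10)*(-1)/(3*8) = -638*(-1)/(3*8) = -110/3*(-29/40) = 319/12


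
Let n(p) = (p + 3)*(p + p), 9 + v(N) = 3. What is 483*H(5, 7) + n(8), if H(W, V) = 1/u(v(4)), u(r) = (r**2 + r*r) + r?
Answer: 4033/22 ≈ 183.32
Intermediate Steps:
v(N) = -6 (v(N) = -9 + 3 = -6)
n(p) = 2*p*(3 + p) (n(p) = (3 + p)*(2*p) = 2*p*(3 + p))
u(r) = r + 2*r**2 (u(r) = (r**2 + r**2) + r = 2*r**2 + r = r + 2*r**2)
H(W, V) = 1/66 (H(W, V) = 1/(-6*(1 + 2*(-6))) = 1/(-6*(1 - 12)) = 1/(-6*(-11)) = 1/66)
483*H(5, 7) + n(8) = 483*(1/66) + 2*8*(3 + 8) = 161/22 + 2*8*11 = 161/22 + 176 = 4033/22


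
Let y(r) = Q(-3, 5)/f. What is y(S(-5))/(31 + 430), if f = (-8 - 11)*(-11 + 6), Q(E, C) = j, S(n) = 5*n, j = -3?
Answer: -3/43795 ≈ -6.8501e-5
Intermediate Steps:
Q(E, C) = -3
f = 95 (f = -19*(-5) = 95)
y(r) = -3/95
y(S(-5))/(31 + 430) = -3/(95*(31 + 430)) = -3/95/461 = -3/95*1/461 = -3/43795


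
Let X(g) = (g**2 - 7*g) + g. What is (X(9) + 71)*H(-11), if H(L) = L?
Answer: -1078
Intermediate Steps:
X(g) = g**2 - 6*g
(X(9) + 71)*H(-11) = (9*(-6 + 9) + 71)*(-11) = (9*3 + 71)*(-11) = (27 + 71)*(-11) = 98*(-11) = -1078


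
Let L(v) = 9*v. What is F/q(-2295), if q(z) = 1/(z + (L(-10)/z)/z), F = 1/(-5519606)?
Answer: 268618277/646042284270 ≈ 0.00041579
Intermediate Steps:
F = -1/5519606 ≈ -1.8117e-7
q(z) = 1/(z - 90/z²) (q(z) = 1/(z + ((9*(-10))/z)/z) = 1/(z + (-90/z)/z) = 1/(z - 90/z²))
F/q(-2295) = -1/(5519606*((-2295)²/(-90 + (-2295)³))) = -1/(5519606*(5267025/(-90 - 12087822375))) = -1/(5519606*(5267025/(-12087822465))) = -1/(5519606*(5267025*(-1/12087822465))) = -1/(5519606*(-117045/268618277)) = -1/5519606*(-268618277/117045) = 268618277/646042284270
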